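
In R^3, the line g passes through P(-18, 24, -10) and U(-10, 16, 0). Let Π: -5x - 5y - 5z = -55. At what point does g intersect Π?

(-6, 12, 5)

A direction vector for g is U − P = (8, -8, 10).
Substitute r = (-18, 24, -10) + t(8, -8, 10) into the plane: 20 + (-50)t = -55, so t = 3/2.
Intersection: (-18, 24, -10) + (3/2)·(8, -8, 10) = (-6, 12, 5).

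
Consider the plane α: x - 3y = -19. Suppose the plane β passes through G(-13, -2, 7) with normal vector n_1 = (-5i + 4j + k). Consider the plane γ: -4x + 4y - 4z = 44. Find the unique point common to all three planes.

(-10, 3, 2)

β: n_1·r = n_1·G gives -5x + 4y + z = 64.
Solving the 3×3 linear system x - 3y = -19, -5x + 4y + z = 64, -4x + 4y - 4z = 44 (e.g. by elimination or Cramer's rule, determinant = 52) gives (-10, 3, 2).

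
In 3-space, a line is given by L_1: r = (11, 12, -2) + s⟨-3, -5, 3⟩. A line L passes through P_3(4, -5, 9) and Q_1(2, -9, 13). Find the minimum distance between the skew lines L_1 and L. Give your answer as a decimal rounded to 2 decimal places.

2.35

A direction vector for L is Q_1 − P_3 = (-2, -4, 4).
Common perpendicular direction n = (-3, -5, 3) × (-2, -4, 4) = (-8, 6, 2).
With w = (4, -5, 9) − (11, 12, -2) = (-7, -17, 11), w · n = -24.
Distance = |w · n| / |n| = |-24| / √104 ≈ 2.35.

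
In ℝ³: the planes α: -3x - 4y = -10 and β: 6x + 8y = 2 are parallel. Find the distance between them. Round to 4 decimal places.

Rescale β by 1/(-2): -3x - 4y = -1. Then distance = |-10 − (-1)| / √25 ≈ 1.8000.

1.8000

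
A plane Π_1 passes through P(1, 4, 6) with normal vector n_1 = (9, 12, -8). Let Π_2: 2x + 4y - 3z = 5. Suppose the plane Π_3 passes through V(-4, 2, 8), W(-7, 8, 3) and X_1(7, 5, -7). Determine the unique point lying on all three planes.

(-3, 5, 3)

Π_1: n_1·r = n_1·P gives 9x + 12y - 8z = 9.
VW = (-3, 6, -5), VX_1 = (11, 3, -15); a normal to Π_3 is VW × VX_1 = (-75, -100, -75).
Using V: Π_3 has equation -75x - 100y - 75z = -500.
Solving the 3×3 linear system 9x + 12y - 8z = 9, 2x + 4y - 3z = 5, -75x - 100y - 75z = -500 (e.g. by elimination or Cramer's rule, determinant = -1700) gives (-3, 5, 3).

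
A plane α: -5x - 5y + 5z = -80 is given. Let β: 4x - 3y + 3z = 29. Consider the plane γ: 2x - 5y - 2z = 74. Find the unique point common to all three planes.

(11, -6, -11)

Solving the 3×3 linear system -5x - 5y + 5z = -80, 4x - 3y + 3z = 29, 2x - 5y - 2z = 74 (e.g. by elimination or Cramer's rule, determinant = -245) gives (11, -6, -11).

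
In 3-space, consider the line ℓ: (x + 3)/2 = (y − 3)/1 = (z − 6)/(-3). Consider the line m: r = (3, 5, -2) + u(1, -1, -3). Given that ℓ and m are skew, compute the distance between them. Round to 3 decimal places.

ℓ has direction (2, 1, -3) through (-3, 3, 6).
Common perpendicular direction n = (2, 1, -3) × (1, -1, -3) = (-6, 3, -3).
With w = (3, 5, -2) − (-3, 3, 6) = (6, 2, -8), w · n = -6.
Distance = |w · n| / |n| = |-6| / √54 ≈ 0.816.

0.816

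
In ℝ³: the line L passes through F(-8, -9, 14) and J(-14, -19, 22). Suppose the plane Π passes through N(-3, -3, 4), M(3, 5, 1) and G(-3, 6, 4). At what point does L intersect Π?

(1, 6, 2)

A direction vector for L is J − F = (-6, -10, 8).
NM = (6, 8, -3), NG = (0, 9, 0); a normal to Π is NM × NG = (27, 0, 54).
Using N: Π has equation 27x + 54z = 135.
Substitute r = (-8, -9, 14) + t(-6, -10, 8) into the plane: 540 + 270t = 135, so t = -3/2.
Intersection: (-8, -9, 14) + (-3/2)·(-6, -10, 8) = (1, 6, 2).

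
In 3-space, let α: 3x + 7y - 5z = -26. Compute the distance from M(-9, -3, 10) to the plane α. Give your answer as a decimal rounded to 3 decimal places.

n·M − d = (3)·(-9) + (7)·(-3) + (-5)·(10) − (-26) = -72; |n| = √83.
Distance = |-72| / √83 = 72/√83 ≈ 7.903.

7.903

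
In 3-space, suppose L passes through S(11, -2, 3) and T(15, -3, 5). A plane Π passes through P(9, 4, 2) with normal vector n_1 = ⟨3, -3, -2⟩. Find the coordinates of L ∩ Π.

A direction vector for L is T − S = (4, -1, 2).
Π: n_1·r = n_1·P gives 3x - 3y - 2z = 11.
Substitute r = (11, -2, 3) + t(4, -1, 2) into the plane: 33 + 11t = 11, so t = -2.
Intersection: (11, -2, 3) + (-2)·(4, -1, 2) = (3, 0, -1).

(3, 0, -1)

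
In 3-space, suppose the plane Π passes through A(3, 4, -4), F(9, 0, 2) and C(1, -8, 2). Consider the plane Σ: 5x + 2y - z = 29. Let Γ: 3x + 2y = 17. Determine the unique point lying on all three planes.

(7, -2, 2)

AF = (6, -4, 6), AC = (-2, -12, 6); a normal to Π is AF × AC = (48, -48, -80).
Using A: Π has equation 48x - 48y - 80z = 272.
Solving the 3×3 linear system 48x - 48y - 80z = 272, 5x + 2y - z = 29, 3x + 2y = 17 (e.g. by elimination or Cramer's rule, determinant = -80) gives (7, -2, 2).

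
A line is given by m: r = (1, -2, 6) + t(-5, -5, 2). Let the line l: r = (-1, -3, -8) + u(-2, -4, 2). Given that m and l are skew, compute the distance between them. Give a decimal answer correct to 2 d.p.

Common perpendicular direction n = (-5, -5, 2) × (-2, -4, 2) = (-2, 6, 10).
With w = (-1, -3, -8) − (1, -2, 6) = (-2, -1, -14), w · n = -142.
Distance = |w · n| / |n| = |-142| / √140 ≈ 12.00.

12.00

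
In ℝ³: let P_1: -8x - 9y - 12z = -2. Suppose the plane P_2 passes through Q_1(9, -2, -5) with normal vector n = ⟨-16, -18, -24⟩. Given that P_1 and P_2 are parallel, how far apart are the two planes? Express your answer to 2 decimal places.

P_2: n·r = n·Q_1 gives -16x - 18y - 24z = 12.
Rescale P_2 by 1/2: -8x - 9y - 12z = 6. Then distance = |-2 − 6| / √289 ≈ 0.47.

0.47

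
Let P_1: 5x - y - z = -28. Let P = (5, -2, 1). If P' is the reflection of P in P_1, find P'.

λ = (n·P − d)/|n|² = (26 − (-28))/27 = 2.
Reflection = P − 2λn = (5, -2, 1) − 4·(5, -1, -1) = (-15, 2, 5).

(-15, 2, 5)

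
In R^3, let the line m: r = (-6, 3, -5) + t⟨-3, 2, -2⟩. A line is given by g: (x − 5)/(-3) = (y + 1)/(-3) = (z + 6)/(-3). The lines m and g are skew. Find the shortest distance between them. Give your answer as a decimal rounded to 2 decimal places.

g has direction (-3, -3, -3) through (5, -1, -6).
Common perpendicular direction n = (-3, 2, -2) × (-3, -3, -3) = (-12, -3, 15).
With w = (5, -1, -6) − (-6, 3, -5) = (11, -4, -1), w · n = -135.
Distance = |w · n| / |n| = |-135| / √378 ≈ 6.94.

6.94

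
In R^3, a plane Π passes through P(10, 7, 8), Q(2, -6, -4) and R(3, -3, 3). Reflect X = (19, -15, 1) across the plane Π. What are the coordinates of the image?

PQ = (-8, -13, -12), PR = (-7, -10, -5); a normal to Π is PQ × PR = (-55, 44, -11).
Using P: Π has equation -55x + 44y - 11z = -330.
λ = (n·X − d)/|n|² = (-1716 − (-330))/5082 = -3/11.
Reflection = X − 2λn = (19, -15, 1) − (-6/11)·(-55, 44, -11) = (-11, 9, -5).

(-11, 9, -5)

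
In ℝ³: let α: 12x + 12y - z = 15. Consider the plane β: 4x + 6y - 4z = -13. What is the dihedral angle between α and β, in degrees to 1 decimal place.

cos θ = |n₁·n₂| / (|n₁||n₂|) = |124| / (√289 · √68).
θ = arccos(0.88454) ≈ 27.8°.

27.8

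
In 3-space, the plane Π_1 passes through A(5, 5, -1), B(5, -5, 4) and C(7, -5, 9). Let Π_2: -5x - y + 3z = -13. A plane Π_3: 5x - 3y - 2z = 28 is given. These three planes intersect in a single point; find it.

AB = (0, -10, 5), AC = (2, -10, 10); a normal to Π_1 is AB × AC = (-50, 10, 20).
Using A: Π_1 has equation -50x + 10y + 20z = -220.
Solving the 3×3 linear system -50x + 10y + 20z = -220, -5x - y + 3z = -13, 5x - 3y - 2z = 28 (e.g. by elimination or Cramer's rule, determinant = -100) gives (5, -3, 3).

(5, -3, 3)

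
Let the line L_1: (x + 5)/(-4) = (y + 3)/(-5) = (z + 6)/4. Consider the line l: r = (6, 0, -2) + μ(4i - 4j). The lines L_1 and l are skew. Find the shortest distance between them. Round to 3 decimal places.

L_1 has direction (-4, -5, 4) through (-5, -3, -6).
Common perpendicular direction n = (-4, -5, 4) × (4, -4, 0) = (16, 16, 36).
With w = (6, 0, -2) − (-5, -3, -6) = (11, 3, 4), w · n = 368.
Distance = |w · n| / |n| = |368| / √1808 ≈ 8.655.

8.655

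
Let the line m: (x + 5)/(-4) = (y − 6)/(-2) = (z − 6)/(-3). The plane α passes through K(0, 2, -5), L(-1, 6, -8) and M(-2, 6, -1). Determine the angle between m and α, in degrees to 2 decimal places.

m has direction (-4, -2, -3) through (-5, 6, 6).
KL = (-1, 4, -3), KM = (-2, 4, 4); a normal to α is KL × KM = (28, 10, 4).
Using K: α has equation 28x + 10y + 4z = 0.
sin θ = |n·v| / (|n||v|) = |-144| / (√900 · √29) = 0.89134.
θ ≈ 63.04°.

63.04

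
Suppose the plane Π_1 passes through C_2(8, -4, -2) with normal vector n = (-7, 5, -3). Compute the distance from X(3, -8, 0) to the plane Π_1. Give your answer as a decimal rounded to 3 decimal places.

0.988

Π_1: n·r = n·C_2 gives -7x + 5y - 3z = -70.
n·X − d = (-7)·(3) + (5)·(-8) + (-3)·(0) − (-70) = 9; |n| = √83.
Distance = |9| / √83 = 9/√83 ≈ 0.988.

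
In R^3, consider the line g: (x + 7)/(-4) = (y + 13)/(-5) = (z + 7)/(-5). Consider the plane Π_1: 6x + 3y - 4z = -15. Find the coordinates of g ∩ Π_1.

g has direction (-4, -5, -5) through (-7, -13, -7).
Substitute r = (-7, -13, -7) + t(-4, -5, -5) into the plane: -53 + (-19)t = -15, so t = -2.
Intersection: (-7, -13, -7) + (-2)·(-4, -5, -5) = (1, -3, 3).

(1, -3, 3)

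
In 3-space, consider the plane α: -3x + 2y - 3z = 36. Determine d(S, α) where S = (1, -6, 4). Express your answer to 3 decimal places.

n·S − d = (-3)·(1) + (2)·(-6) + (-3)·(4) − 36 = -63; |n| = √22.
Distance = |-63| / √22 = 63/√22 ≈ 13.432.

13.432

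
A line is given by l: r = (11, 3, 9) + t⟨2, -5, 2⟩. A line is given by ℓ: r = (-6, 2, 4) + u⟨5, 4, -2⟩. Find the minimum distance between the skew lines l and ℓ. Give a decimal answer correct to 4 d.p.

5.9327

Common perpendicular direction n = (2, -5, 2) × (5, 4, -2) = (2, 14, 33).
With w = (-6, 2, 4) − (11, 3, 9) = (-17, -1, -5), w · n = -213.
Distance = |w · n| / |n| = |-213| / √1289 ≈ 5.9327.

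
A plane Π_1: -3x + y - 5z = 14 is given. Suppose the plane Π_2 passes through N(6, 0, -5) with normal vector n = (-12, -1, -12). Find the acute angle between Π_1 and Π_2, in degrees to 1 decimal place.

Π_2: n·r = n·N gives -12x - y - 12z = -12.
cos θ = |n₁·n₂| / (|n₁||n₂|) = |95| / (√35 · √289).
θ = arccos(0.94458) ≈ 19.2°.

19.2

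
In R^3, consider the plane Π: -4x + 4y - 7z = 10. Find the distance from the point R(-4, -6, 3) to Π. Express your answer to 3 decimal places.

n·R − d = (-4)·(-4) + (4)·(-6) + (-7)·(3) − 10 = -39; |n| = √81.
Distance = |-39| / √81 = 39/√81 ≈ 4.333.

4.333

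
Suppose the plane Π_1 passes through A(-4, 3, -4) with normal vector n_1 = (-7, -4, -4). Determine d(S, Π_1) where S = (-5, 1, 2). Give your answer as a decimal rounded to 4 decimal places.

1.0000

Π_1: n_1·r = n_1·A gives -7x - 4y - 4z = 32.
n·S − d = (-7)·(-5) + (-4)·(1) + (-4)·(2) − 32 = -9; |n| = √81.
Distance = |-9| / √81 = 9/√81 ≈ 1.0000.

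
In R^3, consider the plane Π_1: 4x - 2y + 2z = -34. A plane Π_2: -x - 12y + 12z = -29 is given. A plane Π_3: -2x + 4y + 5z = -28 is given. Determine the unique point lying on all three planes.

(-7, -3, -6)

Solving the 3×3 linear system 4x - 2y + 2z = -34, -x - 12y + 12z = -29, -2x + 4y + 5z = -28 (e.g. by elimination or Cramer's rule, determinant = -450) gives (-7, -3, -6).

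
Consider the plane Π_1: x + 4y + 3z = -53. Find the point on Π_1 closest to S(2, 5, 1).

Foot = S − λn with λ = (n·S − d)/|n|² = (25 − (-53))/26 = 3.
Foot = (2, 5, 1) − 3·(1, 4, 3) = (-1, -7, -8).

(-1, -7, -8)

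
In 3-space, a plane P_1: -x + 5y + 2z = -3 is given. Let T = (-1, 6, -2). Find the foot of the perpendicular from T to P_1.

Foot = T − λn with λ = (n·T − d)/|n|² = (27 − (-3))/30 = 1.
Foot = (-1, 6, -2) − 1·(-1, 5, 2) = (0, 1, -4).

(0, 1, -4)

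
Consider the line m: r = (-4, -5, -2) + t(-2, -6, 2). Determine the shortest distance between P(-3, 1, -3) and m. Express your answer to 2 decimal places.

1.28

Taking (-4, -5, -2) on m with direction v = (-2, -6, 2): w = P − (-4, -5, -2) = (1, 6, -1), and w × v = (6, 0, 6).
Distance = |w × v| / |v| = √72 / √44 ≈ 1.28.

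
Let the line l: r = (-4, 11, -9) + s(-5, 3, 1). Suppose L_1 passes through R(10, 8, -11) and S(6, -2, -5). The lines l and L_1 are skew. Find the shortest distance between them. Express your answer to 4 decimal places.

2.6089

A direction vector for L_1 is S − R = (-4, -10, 6).
Common perpendicular direction n = (-5, 3, 1) × (-4, -10, 6) = (28, 26, 62).
With w = (10, 8, -11) − (-4, 11, -9) = (14, -3, -2), w · n = 190.
Distance = |w · n| / |n| = |190| / √5304 ≈ 2.6089.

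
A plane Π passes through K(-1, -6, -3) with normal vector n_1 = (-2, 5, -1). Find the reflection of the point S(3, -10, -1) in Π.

Π: n_1·r = n_1·K gives -2x + 5y - z = -25.
λ = (n·S − d)/|n|² = (-55 − (-25))/30 = -1.
Reflection = S − 2λn = (3, -10, -1) − (-2)·(-2, 5, -1) = (-1, 0, -3).

(-1, 0, -3)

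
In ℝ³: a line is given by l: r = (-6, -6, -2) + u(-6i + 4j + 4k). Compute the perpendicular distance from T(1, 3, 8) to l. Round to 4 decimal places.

Taking (-6, -6, -2) on l with direction v = (-6, 4, 4): w = T − (-6, -6, -2) = (7, 9, 10), and w × v = (-4, -88, 82).
Distance = |w × v| / |v| = √14484 / √68 ≈ 14.5945.

14.5945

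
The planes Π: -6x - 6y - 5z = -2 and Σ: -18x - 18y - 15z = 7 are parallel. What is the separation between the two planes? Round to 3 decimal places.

0.440

Rescale Σ by 1/3: -6x - 6y - 5z = 7/3. Then distance = |-2 − (7/3)| / √97 ≈ 0.440.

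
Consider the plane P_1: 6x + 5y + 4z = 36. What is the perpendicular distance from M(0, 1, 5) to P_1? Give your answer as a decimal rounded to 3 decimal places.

n·M − d = (6)·(0) + (5)·(1) + (4)·(5) − 36 = -11; |n| = √77.
Distance = |-11| / √77 = 11/√77 ≈ 1.254.

1.254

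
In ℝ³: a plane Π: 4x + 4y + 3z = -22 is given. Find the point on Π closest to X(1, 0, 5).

(-3, -4, 2)

Foot = X − λn with λ = (n·X − d)/|n|² = (19 − (-22))/41 = 1.
Foot = (1, 0, 5) − 1·(4, 4, 3) = (-3, -4, 2).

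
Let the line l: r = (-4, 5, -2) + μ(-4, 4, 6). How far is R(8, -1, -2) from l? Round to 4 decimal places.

10.1865

Taking (-4, 5, -2) on l with direction v = (-4, 4, 6): w = R − (-4, 5, -2) = (12, -6, 0), and w × v = (-36, -72, 24).
Distance = |w × v| / |v| = √7056 / √68 ≈ 10.1865.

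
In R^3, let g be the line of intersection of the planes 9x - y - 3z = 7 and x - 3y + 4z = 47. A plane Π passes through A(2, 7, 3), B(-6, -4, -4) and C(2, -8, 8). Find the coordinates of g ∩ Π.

(3, -4, 8)

Direction of g: (9, -1, -3) × (1, -3, 4) = (-13, -39, -26).
A point on g: solving the two plane equations with x = 1 gives (1, -10, 4).
AB = (-8, -11, -7), AC = (0, -15, 5); a normal to Π is AB × AC = (-160, 40, 120).
Using A: Π has equation -160x + 40y + 120z = 320.
Substitute r = (1, -10, 4) + t(-13, -39, -26) into the plane: -80 + (-2600)t = 320, so t = -2/13.
Intersection: (1, -10, 4) + (-2/13)·(-13, -39, -26) = (3, -4, 8).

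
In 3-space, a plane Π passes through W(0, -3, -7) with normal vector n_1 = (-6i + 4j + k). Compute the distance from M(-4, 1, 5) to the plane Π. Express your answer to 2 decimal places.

7.14

Π: n_1·r = n_1·W gives -6x + 4y + z = -19.
n·M − d = (-6)·(-4) + (4)·(1) + (1)·(5) − (-19) = 52; |n| = √53.
Distance = |52| / √53 = 52/√53 ≈ 7.14.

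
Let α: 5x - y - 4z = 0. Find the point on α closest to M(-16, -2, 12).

Foot = M − λn with λ = (n·M − d)/|n|² = (-126 − 0)/42 = -3.
Foot = (-16, -2, 12) − (-3)·(5, -1, -4) = (-1, -5, 0).

(-1, -5, 0)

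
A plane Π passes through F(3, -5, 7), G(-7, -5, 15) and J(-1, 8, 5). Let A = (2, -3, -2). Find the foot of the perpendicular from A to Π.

FG = (-10, 0, 8), FJ = (-4, 13, -2); a normal to Π is FG × FJ = (-104, -52, -130).
Using F: Π has equation -104x - 52y - 130z = -962.
Foot = A − λn with λ = (n·A − d)/|n|² = (208 − (-962))/30420 = 1/26.
Foot = (2, -3, -2) − (1/26)·(-104, -52, -130) = (6, -1, 3).

(6, -1, 3)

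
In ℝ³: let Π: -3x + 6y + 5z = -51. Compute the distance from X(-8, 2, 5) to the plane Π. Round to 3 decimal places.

13.387

n·X − d = (-3)·(-8) + (6)·(2) + (5)·(5) − (-51) = 112; |n| = √70.
Distance = |112| / √70 = 112/√70 ≈ 13.387.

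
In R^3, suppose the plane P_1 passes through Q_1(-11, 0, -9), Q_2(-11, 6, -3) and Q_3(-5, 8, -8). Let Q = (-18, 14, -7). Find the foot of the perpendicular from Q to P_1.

(-11, 8, -1)

Q_1Q_2 = (0, 6, 6), Q_1Q_3 = (6, 8, 1); a normal to P_1 is Q_1Q_2 × Q_1Q_3 = (-42, 36, -36).
Using Q_1: P_1 has equation -42x + 36y - 36z = 786.
Foot = Q − λn with λ = (n·Q − d)/|n|² = (1512 − 786)/4356 = 1/6.
Foot = (-18, 14, -7) − (1/6)·(-42, 36, -36) = (-11, 8, -1).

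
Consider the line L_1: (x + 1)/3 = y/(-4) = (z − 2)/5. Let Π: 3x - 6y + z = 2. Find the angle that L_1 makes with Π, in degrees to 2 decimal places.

L_1 has direction (3, -4, 5) through (-1, 0, 2).
sin θ = |n·v| / (|n||v|) = |38| / (√46 · √50) = 0.79235.
θ ≈ 52.41°.

52.41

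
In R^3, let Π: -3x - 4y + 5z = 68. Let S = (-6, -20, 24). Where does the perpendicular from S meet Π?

(3, -8, 9)

Foot = S − λn with λ = (n·S − d)/|n|² = (218 − 68)/50 = 3.
Foot = (-6, -20, 24) − 3·(-3, -4, 5) = (3, -8, 9).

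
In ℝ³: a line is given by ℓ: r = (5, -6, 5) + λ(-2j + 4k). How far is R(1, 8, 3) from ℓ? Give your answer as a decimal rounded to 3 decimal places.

12.296

Taking (5, -6, 5) on ℓ with direction v = (0, -2, 4): w = R − (5, -6, 5) = (-4, 14, -2), and w × v = (52, 16, 8).
Distance = |w × v| / |v| = √3024 / √20 ≈ 12.296.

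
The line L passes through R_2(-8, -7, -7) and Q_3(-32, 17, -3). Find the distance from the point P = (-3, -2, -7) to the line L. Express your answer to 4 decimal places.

7.0711

A direction vector for L is Q_3 − R_2 = (-24, 24, 4).
Taking (-8, -7, -7) on L with direction v = (-24, 24, 4): w = P − (-8, -7, -7) = (5, 5, 0), and w × v = (20, -20, 240).
Distance = |w × v| / |v| = √58400 / √1168 ≈ 7.0711.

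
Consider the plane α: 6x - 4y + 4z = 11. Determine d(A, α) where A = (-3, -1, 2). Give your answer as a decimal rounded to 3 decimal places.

n·A − d = (6)·(-3) + (-4)·(-1) + (4)·(2) − 11 = -17; |n| = √68.
Distance = |-17| / √68 = 17/√68 ≈ 2.062.

2.062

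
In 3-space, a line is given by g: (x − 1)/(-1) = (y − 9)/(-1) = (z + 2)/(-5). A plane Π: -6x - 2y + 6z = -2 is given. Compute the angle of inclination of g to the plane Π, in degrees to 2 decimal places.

g has direction (-1, -1, -5) through (1, 9, -2).
sin θ = |n·v| / (|n||v|) = |-22| / (√76 · √27) = 0.48566.
θ ≈ 29.06°.

29.06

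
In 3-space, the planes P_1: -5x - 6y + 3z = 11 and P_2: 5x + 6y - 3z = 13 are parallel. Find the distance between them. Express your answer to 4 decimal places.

2.8685

Rescale P_2 by 1/(-1): -5x - 6y + 3z = -13. Then distance = |11 − (-13)| / √70 ≈ 2.8685.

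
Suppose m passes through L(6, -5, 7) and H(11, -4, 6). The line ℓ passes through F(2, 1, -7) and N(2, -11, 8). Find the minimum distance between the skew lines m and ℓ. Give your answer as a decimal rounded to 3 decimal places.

A direction vector for m is H − L = (5, 1, -1).
A direction vector for ℓ is N − F = (0, -12, 15).
Common perpendicular direction n = (5, 1, -1) × (0, -12, 15) = (3, -75, -60).
With w = (2, 1, -7) − (6, -5, 7) = (-4, 6, -14), w · n = 378.
Distance = |w · n| / |n| = |378| / √9234 ≈ 3.934.

3.934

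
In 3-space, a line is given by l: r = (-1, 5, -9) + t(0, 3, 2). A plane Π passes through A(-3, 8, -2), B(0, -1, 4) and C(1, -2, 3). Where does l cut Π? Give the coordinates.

AB = (3, -9, 6), AC = (4, -10, 5); a normal to Π is AB × AC = (15, 9, 6).
Using A: Π has equation 15x + 9y + 6z = 15.
Substitute r = (-1, 5, -9) + t(0, 3, 2) into the plane: -24 + 39t = 15, so t = 1.
Intersection: (-1, 5, -9) + 1·(0, 3, 2) = (-1, 8, -7).

(-1, 8, -7)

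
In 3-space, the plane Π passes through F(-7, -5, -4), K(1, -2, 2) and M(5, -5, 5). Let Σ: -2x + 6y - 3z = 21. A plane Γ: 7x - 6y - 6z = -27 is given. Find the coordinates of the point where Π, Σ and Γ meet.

FK = (8, 3, 6), FM = (12, 0, 9); a normal to Π is FK × FM = (27, 0, -36).
Using F: Π has equation 27x - 36z = -45.
Solving the 3×3 linear system 27x - 36z = -45, -2x + 6y - 3z = 21, 7x - 6y - 6z = -27 (e.g. by elimination or Cramer's rule, determinant = -378) gives (-3, 2, -1).

(-3, 2, -1)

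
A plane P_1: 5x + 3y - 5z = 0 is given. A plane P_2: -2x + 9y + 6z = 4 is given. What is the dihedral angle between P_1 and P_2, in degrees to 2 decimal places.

cos θ = |n₁·n₂| / (|n₁||n₂|) = |-13| / (√59 · √121).
θ = arccos(0.15386) ≈ 81.15°.

81.15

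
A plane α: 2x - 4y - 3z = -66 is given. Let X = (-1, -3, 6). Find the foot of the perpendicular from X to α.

(-5, 5, 12)

Foot = X − λn with λ = (n·X − d)/|n|² = (-8 − (-66))/29 = 2.
Foot = (-1, -3, 6) − 2·(2, -4, -3) = (-5, 5, 12).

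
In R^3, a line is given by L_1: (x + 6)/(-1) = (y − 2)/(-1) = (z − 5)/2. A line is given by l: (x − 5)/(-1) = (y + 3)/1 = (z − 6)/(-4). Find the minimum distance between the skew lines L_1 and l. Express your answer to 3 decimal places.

L_1 has direction (-1, -1, 2) through (-6, 2, 5).
l has direction (-1, 1, -4) through (5, -3, 6).
Common perpendicular direction n = (-1, -1, 2) × (-1, 1, -4) = (2, -6, -2).
With w = (5, -3, 6) − (-6, 2, 5) = (11, -5, 1), w · n = 50.
Distance = |w · n| / |n| = |50| / √44 ≈ 7.538.

7.538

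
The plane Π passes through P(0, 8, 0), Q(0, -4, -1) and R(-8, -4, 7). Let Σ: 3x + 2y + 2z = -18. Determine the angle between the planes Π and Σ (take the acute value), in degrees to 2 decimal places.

34.16

PQ = (0, -12, -1), PR = (-8, -12, 7); a normal to Π is PQ × PR = (-96, 8, -96).
Using P: Π has equation -96x + 8y - 96z = 64.
cos θ = |n₁·n₂| / (|n₁||n₂|) = |-464| / (√18496 · √17).
θ = arccos(0.82747) ≈ 34.16°.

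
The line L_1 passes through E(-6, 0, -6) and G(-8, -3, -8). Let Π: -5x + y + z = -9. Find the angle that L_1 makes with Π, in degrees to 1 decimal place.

A direction vector for L_1 is G − E = (-2, -3, -2).
sin θ = |n·v| / (|n||v|) = |5| / (√27 · √17) = 0.23338.
θ ≈ 13.5°.

13.5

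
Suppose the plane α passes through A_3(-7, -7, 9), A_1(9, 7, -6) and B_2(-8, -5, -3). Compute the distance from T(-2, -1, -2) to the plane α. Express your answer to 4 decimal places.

A_3A_1 = (16, 14, -15), A_3B_2 = (-1, 2, -12); a normal to α is A_3A_1 × A_3B_2 = (-138, 207, 46).
Using A_3: α has equation -138x + 207y + 46z = -69.
n·T − d = (-138)·(-2) + (207)·(-1) + (46)·(-2) − (-69) = 46; |n| = √64009.
Distance = |46| / √64009 = 46/√64009 ≈ 0.1818.

0.1818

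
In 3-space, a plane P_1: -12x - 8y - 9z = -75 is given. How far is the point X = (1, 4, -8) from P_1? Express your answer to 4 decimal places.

6.0588

n·X − d = (-12)·(1) + (-8)·(4) + (-9)·(-8) − (-75) = 103; |n| = √289.
Distance = |103| / √289 = 103/√289 ≈ 6.0588.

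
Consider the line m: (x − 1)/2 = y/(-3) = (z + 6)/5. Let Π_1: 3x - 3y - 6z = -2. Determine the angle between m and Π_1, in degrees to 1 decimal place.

m has direction (2, -3, 5) through (1, 0, -6).
sin θ = |n·v| / (|n||v|) = |-15| / (√54 · √38) = 0.33113.
θ ≈ 19.3°.

19.3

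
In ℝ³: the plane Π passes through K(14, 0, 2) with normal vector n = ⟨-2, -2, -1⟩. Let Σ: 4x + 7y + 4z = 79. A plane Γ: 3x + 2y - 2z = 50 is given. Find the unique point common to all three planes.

Π: n·r = n·K gives -2x - 2y - z = -30.
Solving the 3×3 linear system -2x - 2y - z = -30, 4x + 7y + 4z = 79, 3x + 2y - 2z = 50 (e.g. by elimination or Cramer's rule, determinant = 17) gives (8, 9, -4).

(8, 9, -4)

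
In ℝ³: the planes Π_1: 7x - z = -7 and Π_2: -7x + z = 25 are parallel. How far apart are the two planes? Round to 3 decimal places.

2.546

Rescale Π_2 by 1/(-1): 7x - z = -25. Then distance = |-7 − (-25)| / √50 ≈ 2.546.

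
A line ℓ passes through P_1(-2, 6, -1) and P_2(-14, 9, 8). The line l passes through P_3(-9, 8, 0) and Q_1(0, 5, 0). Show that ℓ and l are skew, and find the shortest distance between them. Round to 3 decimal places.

A direction vector for ℓ is P_2 − P_1 = (-12, 3, 9).
A direction vector for l is Q_1 − P_3 = (9, -3, 0).
Common perpendicular direction n = (-12, 3, 9) × (9, -3, 0) = (27, 81, 9).
With w = (-9, 8, 0) − (-2, 6, -1) = (-7, 2, 1), w · n = -18.
Since n ≠ 0 the lines are not parallel, and w · n = -18 ≠ 0 so they do not intersect; hence they are skew.
Distance = |w · n| / |n| = |-18| / √7371 ≈ 0.210.

0.210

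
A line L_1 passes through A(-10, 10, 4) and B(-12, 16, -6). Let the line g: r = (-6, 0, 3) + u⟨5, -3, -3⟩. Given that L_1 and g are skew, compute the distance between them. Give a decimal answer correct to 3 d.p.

A direction vector for L_1 is B − A = (-2, 6, -10).
Common perpendicular direction n = (-2, 6, -10) × (5, -3, -3) = (-48, -56, -24).
With w = (-6, 0, 3) − (-10, 10, 4) = (4, -10, -1), w · n = 392.
Distance = |w · n| / |n| = |392| / √6016 ≈ 5.054.

5.054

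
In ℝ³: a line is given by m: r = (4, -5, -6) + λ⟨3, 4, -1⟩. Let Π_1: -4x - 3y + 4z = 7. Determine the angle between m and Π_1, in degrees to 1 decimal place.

sin θ = |n·v| / (|n||v|) = |-28| / (√41 · √26) = 0.85759.
θ ≈ 59.0°.

59.0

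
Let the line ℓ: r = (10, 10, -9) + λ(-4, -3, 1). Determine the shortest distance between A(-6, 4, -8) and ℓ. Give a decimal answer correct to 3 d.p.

Taking (10, 10, -9) on ℓ with direction v = (-4, -3, 1): w = A − (10, 10, -9) = (-16, -6, 1), and w × v = (-3, 12, 24).
Distance = |w × v| / |v| = √729 / √26 ≈ 5.295.

5.295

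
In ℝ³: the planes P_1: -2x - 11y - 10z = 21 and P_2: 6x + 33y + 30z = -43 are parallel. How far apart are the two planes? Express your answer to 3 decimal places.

0.444

Rescale P_2 by 1/(-3): -2x - 11y - 10z = 43/3. Then distance = |21 − (43/3)| / √225 ≈ 0.444.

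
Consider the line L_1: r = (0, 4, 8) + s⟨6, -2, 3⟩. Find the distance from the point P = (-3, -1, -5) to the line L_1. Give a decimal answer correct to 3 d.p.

Taking (0, 4, 8) on L_1 with direction v = (6, -2, 3): w = P − (0, 4, 8) = (-3, -5, -13), and w × v = (-41, -69, 36).
Distance = |w × v| / |v| = √7738 / √49 ≈ 12.567.

12.567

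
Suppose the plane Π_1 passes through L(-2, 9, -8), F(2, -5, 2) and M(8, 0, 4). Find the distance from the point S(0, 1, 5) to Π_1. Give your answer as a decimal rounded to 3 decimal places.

LF = (4, -14, 10), LM = (10, -9, 12); a normal to Π_1 is LF × LM = (-78, 52, 104).
Using L: Π_1 has equation -78x + 52y + 104z = -208.
n·S − d = (-78)·(0) + (52)·(1) + (104)·(5) − (-208) = 780; |n| = √19604.
Distance = |780| / √19604 = 780/√19604 ≈ 5.571.

5.571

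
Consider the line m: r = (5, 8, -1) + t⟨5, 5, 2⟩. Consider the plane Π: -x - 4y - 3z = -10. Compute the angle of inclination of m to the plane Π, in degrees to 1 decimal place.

55.8

sin θ = |n·v| / (|n||v|) = |-31| / (√26 · √54) = 0.82733.
θ ≈ 55.8°.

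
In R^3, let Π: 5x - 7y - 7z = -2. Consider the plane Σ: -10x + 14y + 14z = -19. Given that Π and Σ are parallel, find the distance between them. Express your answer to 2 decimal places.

Rescale Σ by 1/(-2): 5x - 7y - 7z = 19/2. Then distance = |-2 − (19/2)| / √123 ≈ 1.04.

1.04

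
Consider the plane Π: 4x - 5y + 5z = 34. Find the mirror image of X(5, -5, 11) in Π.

(-3, 5, 1)

λ = (n·X − d)/|n|² = (100 − 34)/66 = 1.
Reflection = X − 2λn = (5, -5, 11) − 2·(4, -5, 5) = (-3, 5, 1).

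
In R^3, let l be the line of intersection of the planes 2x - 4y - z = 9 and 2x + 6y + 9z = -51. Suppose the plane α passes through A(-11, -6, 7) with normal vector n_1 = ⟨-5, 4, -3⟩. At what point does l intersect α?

(3, 1, -7)

Direction of l: (2, -4, -1) × (2, 6, 9) = (-30, -20, 20).
A point on l: solving the two plane equations with x = 15 gives (15, 9, -15).
α: n_1·r = n_1·A gives -5x + 4y - 3z = 10.
Substitute r = (15, 9, -15) + t(-30, -20, 20) into the plane: 6 + 10t = 10, so t = 2/5.
Intersection: (15, 9, -15) + (2/5)·(-30, -20, 20) = (3, 1, -7).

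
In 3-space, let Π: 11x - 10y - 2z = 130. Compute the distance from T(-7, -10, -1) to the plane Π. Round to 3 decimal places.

n·T − d = (11)·(-7) + (-10)·(-10) + (-2)·(-1) − 130 = -105; |n| = √225.
Distance = |-105| / √225 = 105/√225 ≈ 7.000.

7.000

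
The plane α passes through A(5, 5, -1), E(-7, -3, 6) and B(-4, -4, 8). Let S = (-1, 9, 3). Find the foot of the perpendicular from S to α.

(0, 4, -1)

AE = (-12, -8, 7), AB = (-9, -9, 9); a normal to α is AE × AB = (-9, 45, 36).
Using A: α has equation -9x + 45y + 36z = 144.
Foot = S − λn with λ = (n·S − d)/|n|² = (522 − 144)/3402 = 1/9.
Foot = (-1, 9, 3) − (1/9)·(-9, 45, 36) = (0, 4, -1).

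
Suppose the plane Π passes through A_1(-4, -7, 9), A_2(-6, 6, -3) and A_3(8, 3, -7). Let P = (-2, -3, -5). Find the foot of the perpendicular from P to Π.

(0, 1, -1)

A_1A_2 = (-2, 13, -12), A_1A_3 = (12, 10, -16); a normal to Π is A_1A_2 × A_1A_3 = (-88, -176, -176).
Using A_1: Π has equation -88x - 176y - 176z = 0.
Foot = P − λn with λ = (n·P − d)/|n|² = (1584 − 0)/69696 = 1/44.
Foot = (-2, -3, -5) − (1/44)·(-88, -176, -176) = (0, 1, -1).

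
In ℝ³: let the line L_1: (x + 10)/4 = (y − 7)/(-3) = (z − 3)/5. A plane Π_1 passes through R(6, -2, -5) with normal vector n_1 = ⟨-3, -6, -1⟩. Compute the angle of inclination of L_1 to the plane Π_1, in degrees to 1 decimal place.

1.2

L_1 has direction (4, -3, 5) through (-10, 7, 3).
Π_1: n_1·r = n_1·R gives -3x - 6y - z = -1.
sin θ = |n·v| / (|n||v|) = |1| / (√46 · √50) = 0.02085.
θ ≈ 1.2°.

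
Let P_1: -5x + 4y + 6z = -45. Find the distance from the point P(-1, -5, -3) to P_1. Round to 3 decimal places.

n·P − d = (-5)·(-1) + (4)·(-5) + (6)·(-3) − (-45) = 12; |n| = √77.
Distance = |12| / √77 = 12/√77 ≈ 1.368.

1.368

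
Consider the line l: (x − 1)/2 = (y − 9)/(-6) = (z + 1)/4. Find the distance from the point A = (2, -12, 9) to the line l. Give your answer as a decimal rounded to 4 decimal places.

l has direction (2, -6, 4) through (1, 9, -1).
Taking (1, 9, -1) on l with direction v = (2, -6, 4): w = A − (1, 9, -1) = (1, -21, 10), and w × v = (-24, 16, 36).
Distance = |w × v| / |v| = √2128 / √56 ≈ 6.1644.

6.1644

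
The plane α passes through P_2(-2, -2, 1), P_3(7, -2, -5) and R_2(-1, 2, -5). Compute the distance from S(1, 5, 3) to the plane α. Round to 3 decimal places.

P_2P_3 = (9, 0, -6), P_2R_2 = (1, 4, -6); a normal to α is P_2P_3 × P_2R_2 = (24, 48, 36).
Using P_2: α has equation 24x + 48y + 36z = -108.
n·S − d = (24)·(1) + (48)·(5) + (36)·(3) − (-108) = 480; |n| = √4176.
Distance = |480| / √4176 = 480/√4176 ≈ 7.428.

7.428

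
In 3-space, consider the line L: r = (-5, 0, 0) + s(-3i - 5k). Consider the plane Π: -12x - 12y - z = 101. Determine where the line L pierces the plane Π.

(-8, 0, -5)

Substitute r = (-5, 0, 0) + t(-3, 0, -5) into the plane: 60 + 41t = 101, so t = 1.
Intersection: (-5, 0, 0) + 1·(-3, 0, -5) = (-8, 0, -5).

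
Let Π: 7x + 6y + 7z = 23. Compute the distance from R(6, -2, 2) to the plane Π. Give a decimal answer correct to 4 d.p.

1.8141

n·R − d = (7)·(6) + (6)·(-2) + (7)·(2) − 23 = 21; |n| = √134.
Distance = |21| / √134 = 21/√134 ≈ 1.8141.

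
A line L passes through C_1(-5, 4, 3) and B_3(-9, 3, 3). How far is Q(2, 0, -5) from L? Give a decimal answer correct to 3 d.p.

9.753

A direction vector for L is B_3 − C_1 = (-4, -1, 0).
Taking (-5, 4, 3) on L with direction v = (-4, -1, 0): w = Q − (-5, 4, 3) = (7, -4, -8), and w × v = (-8, 32, -23).
Distance = |w × v| / |v| = √1617 / √17 ≈ 9.753.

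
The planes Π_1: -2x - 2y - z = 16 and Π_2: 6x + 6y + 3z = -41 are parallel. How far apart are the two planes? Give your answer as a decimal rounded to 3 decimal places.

Rescale Π_2 by 1/(-3): -2x - 2y - z = 41/3. Then distance = |16 − (41/3)| / √9 ≈ 0.778.

0.778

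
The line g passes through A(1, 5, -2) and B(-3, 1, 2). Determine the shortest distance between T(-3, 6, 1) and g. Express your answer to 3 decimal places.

3.742

A direction vector for g is B − A = (-4, -4, 4).
Taking (1, 5, -2) on g with direction v = (-4, -4, 4): w = T − (1, 5, -2) = (-4, 1, 3), and w × v = (16, 4, 20).
Distance = |w × v| / |v| = √672 / √48 ≈ 3.742.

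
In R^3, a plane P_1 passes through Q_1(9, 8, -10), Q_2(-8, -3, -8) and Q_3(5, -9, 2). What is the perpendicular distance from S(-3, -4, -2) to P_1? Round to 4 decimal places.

2.3851

Q_1Q_2 = (-17, -11, 2), Q_1Q_3 = (-4, -17, 12); a normal to P_1 is Q_1Q_2 × Q_1Q_3 = (-98, 196, 245).
Using Q_1: P_1 has equation -98x + 196y + 245z = -1764.
n·S − d = (-98)·(-3) + (196)·(-4) + (245)·(-2) − (-1764) = 784; |n| = √108045.
Distance = |784| / √108045 = 784/√108045 ≈ 2.3851.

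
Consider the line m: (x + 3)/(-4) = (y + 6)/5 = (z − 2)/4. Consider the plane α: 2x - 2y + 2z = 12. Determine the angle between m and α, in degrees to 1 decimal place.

22.5

m has direction (-4, 5, 4) through (-3, -6, 2).
sin θ = |n·v| / (|n||v|) = |-10| / (√12 · √57) = 0.38236.
θ ≈ 22.5°.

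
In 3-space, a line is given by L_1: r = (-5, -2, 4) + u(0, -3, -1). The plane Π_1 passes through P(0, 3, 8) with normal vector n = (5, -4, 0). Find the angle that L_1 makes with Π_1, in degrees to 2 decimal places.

Π_1: n·r = n·P gives 5x - 4y = -12.
sin θ = |n·v| / (|n||v|) = |12| / (√41 · √10) = 0.59264.
θ ≈ 36.34°.

36.34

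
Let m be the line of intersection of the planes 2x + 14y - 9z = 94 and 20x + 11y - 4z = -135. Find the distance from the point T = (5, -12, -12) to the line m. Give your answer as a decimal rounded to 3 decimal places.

Direction of m: (2, 14, -9) × (20, 11, -4) = (43, -172, -258).
A point on m: solving the two plane equations with x = -10 gives (-10, 3, -8).
Taking (-10, 3, -8) on m with direction v = (43, -172, -258): w = T − (-10, 3, -8) = (15, -15, -4), and w × v = (3182, 3698, -1935).
Distance = |w × v| / |v| = √27544553 / √97997 ≈ 16.765.

16.765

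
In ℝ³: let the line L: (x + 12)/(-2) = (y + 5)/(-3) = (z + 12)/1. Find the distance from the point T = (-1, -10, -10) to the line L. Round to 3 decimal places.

12.174

L has direction (-2, -3, 1) through (-12, -5, -12).
Taking (-12, -5, -12) on L with direction v = (-2, -3, 1): w = T − (-12, -5, -12) = (11, -5, 2), and w × v = (1, -15, -43).
Distance = |w × v| / |v| = √2075 / √14 ≈ 12.174.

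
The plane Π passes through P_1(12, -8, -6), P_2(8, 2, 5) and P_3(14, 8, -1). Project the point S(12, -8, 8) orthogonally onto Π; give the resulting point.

(6, -6, 4)

P_1P_2 = (-4, 10, 11), P_1P_3 = (2, 16, 5); a normal to Π is P_1P_2 × P_1P_3 = (-126, 42, -84).
Using P_1: Π has equation -126x + 42y - 84z = -1344.
Foot = S − λn with λ = (n·S − d)/|n|² = (-2520 − (-1344))/24696 = -1/21.
Foot = (12, -8, 8) − (-1/21)·(-126, 42, -84) = (6, -6, 4).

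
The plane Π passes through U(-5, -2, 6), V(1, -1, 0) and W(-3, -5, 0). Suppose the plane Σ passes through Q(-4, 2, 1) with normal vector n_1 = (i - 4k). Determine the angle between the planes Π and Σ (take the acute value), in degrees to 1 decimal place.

69.8

UV = (6, 1, -6), UW = (2, -3, -6); a normal to Π is UV × UW = (-24, 24, -20).
Using U: Π has equation -24x + 24y - 20z = -48.
Σ: n_1·r = n_1·Q gives x - 4z = -8.
cos θ = |n₁·n₂| / (|n₁||n₂|) = |56| / (√1552 · √17).
θ = arccos(0.34476) ≈ 69.8°.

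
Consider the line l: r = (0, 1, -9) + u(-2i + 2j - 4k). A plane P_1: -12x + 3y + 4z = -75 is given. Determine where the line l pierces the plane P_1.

(6, -5, 3)

Substitute r = (0, 1, -9) + t(-2, 2, -4) into the plane: -33 + 14t = -75, so t = -3.
Intersection: (0, 1, -9) + (-3)·(-2, 2, -4) = (6, -5, 3).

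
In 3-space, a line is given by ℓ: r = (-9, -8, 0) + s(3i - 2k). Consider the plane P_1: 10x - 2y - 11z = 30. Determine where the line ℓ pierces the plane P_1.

Substitute r = (-9, -8, 0) + t(3, 0, -2) into the plane: -74 + 52t = 30, so t = 2.
Intersection: (-9, -8, 0) + 2·(3, 0, -2) = (-3, -8, -4).

(-3, -8, -4)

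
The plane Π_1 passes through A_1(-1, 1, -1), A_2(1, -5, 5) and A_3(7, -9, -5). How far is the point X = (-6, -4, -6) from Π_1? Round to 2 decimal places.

8.02

A_1A_2 = (2, -6, 6), A_1A_3 = (8, -10, -4); a normal to Π_1 is A_1A_2 × A_1A_3 = (84, 56, 28).
Using A_1: Π_1 has equation 84x + 56y + 28z = -56.
n·X − d = (84)·(-6) + (56)·(-4) + (28)·(-6) − (-56) = -840; |n| = √10976.
Distance = |-840| / √10976 = 840/√10976 ≈ 8.02.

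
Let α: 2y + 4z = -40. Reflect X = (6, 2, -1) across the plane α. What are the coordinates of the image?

(6, -6, -17)

λ = (n·X − d)/|n|² = (0 − (-40))/20 = 2.
Reflection = X − 2λn = (6, 2, -1) − 4·(0, 2, 4) = (6, -6, -17).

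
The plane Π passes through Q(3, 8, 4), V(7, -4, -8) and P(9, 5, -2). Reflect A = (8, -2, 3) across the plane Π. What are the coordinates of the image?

QV = (4, -12, -12), QP = (6, -3, -6); a normal to Π is QV × QP = (36, -48, 60).
Using Q: Π has equation 36x - 48y + 60z = -36.
λ = (n·A − d)/|n|² = (564 − (-36))/7200 = 1/12.
Reflection = A − 2λn = (8, -2, 3) − (1/6)·(36, -48, 60) = (2, 6, -7).

(2, 6, -7)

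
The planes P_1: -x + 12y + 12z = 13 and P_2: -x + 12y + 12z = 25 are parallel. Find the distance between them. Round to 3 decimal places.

0.706

Same normal n = (-1, 12, 12) with |n| = √289; distance = |13 − 25| / |n| = 12/√289 ≈ 0.706.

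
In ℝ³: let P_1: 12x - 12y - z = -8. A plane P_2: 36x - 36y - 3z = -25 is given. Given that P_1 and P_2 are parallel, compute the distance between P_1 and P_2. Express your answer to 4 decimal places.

0.0196

Rescale P_2 by 1/3: 12x - 12y - z = -25/3. Then distance = |-8 − (-25/3)| / √289 ≈ 0.0196.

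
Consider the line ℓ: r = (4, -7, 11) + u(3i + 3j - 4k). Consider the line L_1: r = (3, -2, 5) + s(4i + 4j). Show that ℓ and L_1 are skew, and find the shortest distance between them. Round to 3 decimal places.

Common perpendicular direction n = (3, 3, -4) × (4, 4, 0) = (16, -16, 0).
With w = (3, -2, 5) − (4, -7, 11) = (-1, 5, -6), w · n = -96.
Since n ≠ 0 the lines are not parallel, and w · n = -96 ≠ 0 so they do not intersect; hence they are skew.
Distance = |w · n| / |n| = |-96| / √512 ≈ 4.243.

4.243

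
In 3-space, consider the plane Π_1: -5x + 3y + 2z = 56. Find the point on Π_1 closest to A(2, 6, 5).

Foot = A − λn with λ = (n·A − d)/|n|² = (18 − 56)/38 = -1.
Foot = (2, 6, 5) − (-1)·(-5, 3, 2) = (-3, 9, 7).

(-3, 9, 7)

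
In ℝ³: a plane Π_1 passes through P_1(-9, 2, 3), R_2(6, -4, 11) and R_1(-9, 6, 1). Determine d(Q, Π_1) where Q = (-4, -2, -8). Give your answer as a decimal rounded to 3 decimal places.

P_1R_2 = (15, -6, 8), P_1R_1 = (0, 4, -2); a normal to Π_1 is P_1R_2 × P_1R_1 = (-20, 30, 60).
Using P_1: Π_1 has equation -20x + 30y + 60z = 420.
n·Q − d = (-20)·(-4) + (30)·(-2) + (60)·(-8) − 420 = -880; |n| = √4900.
Distance = |-880| / √4900 = 880/√4900 ≈ 12.571.

12.571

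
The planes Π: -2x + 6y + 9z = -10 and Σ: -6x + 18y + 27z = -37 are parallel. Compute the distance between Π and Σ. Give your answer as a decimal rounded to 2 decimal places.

Rescale Σ by 1/3: -2x + 6y + 9z = -37/3. Then distance = |-10 − (-37/3)| / √121 ≈ 0.21.

0.21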